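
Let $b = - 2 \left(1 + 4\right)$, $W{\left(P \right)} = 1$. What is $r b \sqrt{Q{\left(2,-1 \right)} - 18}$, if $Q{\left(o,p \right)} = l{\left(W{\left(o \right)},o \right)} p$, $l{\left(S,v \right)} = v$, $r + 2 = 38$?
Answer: $- 720 i \sqrt{5} \approx - 1610.0 i$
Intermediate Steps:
$r = 36$ ($r = -2 + 38 = 36$)
$Q{\left(o,p \right)} = o p$
$b = -10$ ($b = \left(-2\right) 5 = -10$)
$r b \sqrt{Q{\left(2,-1 \right)} - 18} = 36 \left(-10\right) \sqrt{2 \left(-1\right) - 18} = - 360 \sqrt{-2 - 18} = - 360 \sqrt{-20} = - 360 \cdot 2 i \sqrt{5} = - 720 i \sqrt{5}$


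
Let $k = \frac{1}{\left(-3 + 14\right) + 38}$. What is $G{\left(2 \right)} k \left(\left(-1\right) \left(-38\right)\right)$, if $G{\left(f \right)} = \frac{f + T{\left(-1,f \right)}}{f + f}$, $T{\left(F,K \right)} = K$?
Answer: $\frac{38}{49} \approx 0.77551$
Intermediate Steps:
$k = \frac{1}{49}$ ($k = \frac{1}{11 + 38} = \frac{1}{49} \approx 0.020408$)
$G{\left(f \right)} = 1$ ($G{\left(f \right)} = \frac{f + f}{f + f} = \frac{2 f}{2 f} = 2 f \frac{1}{2 f} = 1$)
$G{\left(2 \right)} k \left(\left(-1\right) \left(-38\right)\right) = 1 \cdot \frac{1}{49} \left(\left(-1\right) \left(-38\right)\right) = \frac{1}{49} \cdot 38 = \frac{38}{49}$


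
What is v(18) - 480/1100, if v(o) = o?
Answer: 966/55 ≈ 17.564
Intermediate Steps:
v(18) - 480/1100 = 18 - 480/1100 = 18 - 1*24/55 = 18 - 24/55 = 966/55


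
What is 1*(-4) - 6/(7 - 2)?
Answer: -26/5 ≈ -5.2000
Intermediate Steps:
1*(-4) - 6/(7 - 2) = -4 - 6/5 = -26/5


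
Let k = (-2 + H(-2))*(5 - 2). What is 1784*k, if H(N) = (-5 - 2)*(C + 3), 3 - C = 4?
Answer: -85632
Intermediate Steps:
C = -1 (C = 3 - 1*4 = 3 - 4 = -1)
H(N) = -14 (H(N) = (-5 - 2)*(-1 + 3) = -7*2 = -14)
k = -48 (k = (-2 - 14)*(5 - 2) = -16*3 = -48)
1784*k = 1784*(-48) = -85632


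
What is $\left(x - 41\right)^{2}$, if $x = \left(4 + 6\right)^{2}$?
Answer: $3481$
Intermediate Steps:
$x = 100$ ($x = 10^{2} = 100$)
$\left(x - 41\right)^{2} = \left(100 - 41\right)^{2} = 59^{2} = 3481$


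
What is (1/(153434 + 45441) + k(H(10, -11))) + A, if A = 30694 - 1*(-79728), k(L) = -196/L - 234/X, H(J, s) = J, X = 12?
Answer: 43904798477/397750 ≈ 1.1038e+5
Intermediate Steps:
k(L) = -39/2 - 196/L (k(L) = -196/L - 234/12 = -196/L - 234*1/12 = -196/L - 39/2 = -39/2 - 196/L)
A = 110422 (A = 30694 + 79728 = 110422)
(1/(153434 + 45441) + k(H(10, -11))) + A = (1/(153434 + 45441) + (-39/2 - 196/10)) + 110422 = (1/198875 + (-39/2 - 196*⅒)) + 110422 = (1/198875 + (-39/2 - 98/5)) + 110422 = (1/198875 - 391/10) + 110422 = -15552023/397750 + 110422 = 43904798477/397750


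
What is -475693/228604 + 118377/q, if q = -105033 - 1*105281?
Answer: -63553176655/24039310828 ≈ -2.6437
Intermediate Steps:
q = -210314 (q = -105033 - 105281 = -210314)
-475693/228604 + 118377/q = -475693/228604 + 118377/(-210314) = -475693*1/228604 + 118377*(-1/210314) = -475693/228604 - 118377/210314 = -63553176655/24039310828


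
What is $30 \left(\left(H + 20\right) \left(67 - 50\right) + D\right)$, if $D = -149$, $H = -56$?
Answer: $-22830$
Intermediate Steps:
$30 \left(\left(H + 20\right) \left(67 - 50\right) + D\right) = 30 \left(\left(-56 + 20\right) \left(67 - 50\right) - 149\right) = 30 \left(\left(-36\right) 17 - 149\right) = 30 \left(-612 - 149\right) = 30 \left(-761\right) = -22830$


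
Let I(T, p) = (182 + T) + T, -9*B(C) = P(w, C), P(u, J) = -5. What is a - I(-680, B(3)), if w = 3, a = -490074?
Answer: -488896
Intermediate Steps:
B(C) = 5/9 (B(C) = -⅑*(-5) = 5/9)
I(T, p) = 182 + 2*T
a - I(-680, B(3)) = -490074 - (182 + 2*(-680)) = -490074 - (182 - 1360) = -490074 - 1*(-1178) = -490074 + 1178 = -488896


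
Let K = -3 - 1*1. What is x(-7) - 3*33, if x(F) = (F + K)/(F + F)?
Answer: -1375/14 ≈ -98.214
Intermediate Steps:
K = -4 (K = -3 - 1 = -4)
x(F) = (-4 + F)/(2*F) (x(F) = (F - 4)/(F + F) = (-4 + F)/((2*F)) = (-4 + F)*(1/(2*F)) = (-4 + F)/(2*F))
x(-7) - 3*33 = (½)*(-4 - 7)/(-7) - 3*33 = (½)*(-⅐)*(-11) - 99 = 11/14 - 99 = -1375/14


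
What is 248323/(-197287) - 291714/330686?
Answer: -69834159748/32620024441 ≈ -2.1408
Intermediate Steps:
248323/(-197287) - 291714/330686 = 248323*(-1/197287) - 291714*1/330686 = -248323/197287 - 145857/165343 = -69834159748/32620024441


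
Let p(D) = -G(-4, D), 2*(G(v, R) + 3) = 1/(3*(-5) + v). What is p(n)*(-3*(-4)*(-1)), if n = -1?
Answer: -690/19 ≈ -36.316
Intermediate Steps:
G(v, R) = -3 + 1/(2*(-15 + v)) (G(v, R) = -3 + 1/(2*(3*(-5) + v)) = -3 + 1/(2*(-15 + v)))
p(D) = 115/38 (p(D) = -(91 - 6*(-4))/(2*(-15 - 4)) = -(91 + 24)/(2*(-19)) = -(-1)*115/(2*19) = -1*(-115/38) = 115/38)
p(n)*(-3*(-4)*(-1)) = 115*(-3*(-4)*(-1))/38 = 115*(12*(-1))/38 = (115/38)*(-12) = -690/19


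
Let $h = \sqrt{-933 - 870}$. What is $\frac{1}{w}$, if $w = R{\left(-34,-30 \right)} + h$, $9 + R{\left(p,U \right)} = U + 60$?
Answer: $\frac{7}{748} - \frac{i \sqrt{1803}}{2244} \approx 0.0093583 - 0.018922 i$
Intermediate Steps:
$R{\left(p,U \right)} = 51 + U$ ($R{\left(p,U \right)} = -9 + \left(U + 60\right) = -9 + \left(60 + U\right) = 51 + U$)
$h = i \sqrt{1803}$ ($h = \sqrt{-1803} = i \sqrt{1803} \approx 42.462 i$)
$w = 21 + i \sqrt{1803}$ ($w = \left(51 - 30\right) + i \sqrt{1803} = 21 + i \sqrt{1803} \approx 21.0 + 42.462 i$)
$\frac{1}{w} = \frac{1}{21 + i \sqrt{1803}}$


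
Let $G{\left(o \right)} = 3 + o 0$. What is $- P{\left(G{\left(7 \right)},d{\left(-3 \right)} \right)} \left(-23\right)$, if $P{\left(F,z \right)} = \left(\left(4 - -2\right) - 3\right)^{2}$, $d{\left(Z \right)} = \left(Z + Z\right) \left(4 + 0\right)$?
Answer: $207$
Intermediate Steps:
$d{\left(Z \right)} = 8 Z$ ($d{\left(Z \right)} = 2 Z 4 = 8 Z$)
$G{\left(o \right)} = 3$ ($G{\left(o \right)} = 3 + 0 = 3$)
$P{\left(F,z \right)} = 9$ ($P{\left(F,z \right)} = \left(\left(4 + 2\right) - 3\right)^{2} = \left(6 - 3\right)^{2} = 3^{2} = 9$)
$- P{\left(G{\left(7 \right)},d{\left(-3 \right)} \right)} \left(-23\right) = - 9 \left(-23\right) = \left(-1\right) \left(-207\right) = 207$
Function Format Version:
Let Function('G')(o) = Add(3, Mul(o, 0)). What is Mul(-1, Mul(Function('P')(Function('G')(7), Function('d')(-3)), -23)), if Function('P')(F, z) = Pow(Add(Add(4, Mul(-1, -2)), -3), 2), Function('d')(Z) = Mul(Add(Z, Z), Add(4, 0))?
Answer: 207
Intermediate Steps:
Function('d')(Z) = Mul(8, Z) (Function('d')(Z) = Mul(Mul(2, Z), 4) = Mul(8, Z))
Function('G')(o) = 3 (Function('G')(o) = Add(3, 0) = 3)
Function('P')(F, z) = 9 (Function('P')(F, z) = Pow(Add(Add(4, 2), -3), 2) = Pow(Add(6, -3), 2) = Pow(3, 2) = 9)
Mul(-1, Mul(Function('P')(Function('G')(7), Function('d')(-3)), -23)) = Mul(-1, Mul(9, -23)) = Mul(-1, -207) = 207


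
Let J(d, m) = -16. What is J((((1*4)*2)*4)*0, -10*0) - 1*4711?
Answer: -4727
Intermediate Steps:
J((((1*4)*2)*4)*0, -10*0) - 1*4711 = -16 - 1*4711 = -16 - 4711 = -4727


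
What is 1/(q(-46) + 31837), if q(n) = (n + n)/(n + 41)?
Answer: 5/159277 ≈ 3.1392e-5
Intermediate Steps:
q(n) = 2*n/(41 + n) (q(n) = (2*n)/(41 + n) = 2*n/(41 + n))
1/(q(-46) + 31837) = 1/(2*(-46)/(41 - 46) + 31837) = 1/(2*(-46)/(-5) + 31837) = 1/(2*(-46)*(-1/5) + 31837) = 1/(92/5 + 31837) = 1/(159277/5) = 5/159277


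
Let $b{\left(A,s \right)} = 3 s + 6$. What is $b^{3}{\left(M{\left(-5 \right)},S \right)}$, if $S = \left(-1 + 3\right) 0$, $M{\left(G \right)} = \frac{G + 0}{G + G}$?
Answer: $216$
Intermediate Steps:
$M{\left(G \right)} = \frac{1}{2}$ ($M{\left(G \right)} = \frac{G}{2 G} = G \frac{1}{2 G} = \frac{1}{2}$)
$S = 0$ ($S = 2 \cdot 0 = 0$)
$b{\left(A,s \right)} = 6 + 3 s$
$b^{3}{\left(M{\left(-5 \right)},S \right)} = \left(6 + 3 \cdot 0\right)^{3} = \left(6 + 0\right)^{3} = 6^{3} = 216$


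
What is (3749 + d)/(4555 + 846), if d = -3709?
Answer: 40/5401 ≈ 0.0074060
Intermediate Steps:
(3749 + d)/(4555 + 846) = (3749 - 3709)/(4555 + 846) = 40/5401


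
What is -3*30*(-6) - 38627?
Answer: -38087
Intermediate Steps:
-3*30*(-6) - 38627 = -90*(-6) - 38627 = 540 - 38627 = -38087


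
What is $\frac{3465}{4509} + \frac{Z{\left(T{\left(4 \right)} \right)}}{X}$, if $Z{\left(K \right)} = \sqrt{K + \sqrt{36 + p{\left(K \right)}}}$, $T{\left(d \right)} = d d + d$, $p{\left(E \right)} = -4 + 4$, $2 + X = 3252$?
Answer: $\frac{385}{501} + \frac{\sqrt{26}}{3250} \approx 0.77003$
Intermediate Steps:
$X = 3250$ ($X = -2 + 3252 = 3250$)
$p{\left(E \right)} = 0$
$T{\left(d \right)} = d + d^{2}$ ($T{\left(d \right)} = d^{2} + d = d + d^{2}$)
$Z{\left(K \right)} = \sqrt{6 + K}$ ($Z{\left(K \right)} = \sqrt{K + \sqrt{36 + 0}} = \sqrt{K + \sqrt{36}} = \sqrt{K + 6} = \sqrt{6 + K}$)
$\frac{3465}{4509} + \frac{Z{\left(T{\left(4 \right)} \right)}}{X} = \frac{3465}{4509} + \frac{\sqrt{6 + 4 \left(1 + 4\right)}}{3250} = 3465 \cdot \frac{1}{4509} + \sqrt{6 + 4 \cdot 5} \cdot \frac{1}{3250} = \frac{385}{501} + \sqrt{6 + 20} \cdot \frac{1}{3250} = \frac{385}{501} + \sqrt{26} \cdot \frac{1}{3250} = \frac{385}{501} + \frac{\sqrt{26}}{3250}$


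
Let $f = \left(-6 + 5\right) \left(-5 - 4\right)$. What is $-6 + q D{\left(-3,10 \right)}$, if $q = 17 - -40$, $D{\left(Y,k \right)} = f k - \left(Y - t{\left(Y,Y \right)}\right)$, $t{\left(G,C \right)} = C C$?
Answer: $5808$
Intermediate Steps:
$f = 9$ ($f = \left(-1\right) \left(-9\right) = 9$)
$t{\left(G,C \right)} = C^{2}$
$D{\left(Y,k \right)} = Y^{2} - Y + 9 k$ ($D{\left(Y,k \right)} = 9 k + \left(Y^{2} - Y\right) = Y^{2} - Y + 9 k$)
$q = 57$ ($q = 17 + 40 = 57$)
$-6 + q D{\left(-3,10 \right)} = -6 + 57 \left(\left(-3\right)^{2} - -3 + 9 \cdot 10\right) = -6 + 57 \left(9 + 3 + 90\right) = -6 + 57 \cdot 102 = -6 + 5814 = 5808$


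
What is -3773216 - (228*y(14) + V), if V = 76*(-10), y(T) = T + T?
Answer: -3778840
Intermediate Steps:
y(T) = 2*T
V = -760
-3773216 - (228*y(14) + V) = -3773216 - (228*(2*14) - 760) = -3773216 - (228*28 - 760) = -3773216 - (6384 - 760) = -3773216 - 1*5624 = -3773216 - 5624 = -3778840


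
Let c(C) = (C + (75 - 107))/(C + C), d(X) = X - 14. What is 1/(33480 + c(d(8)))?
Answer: 6/200899 ≈ 2.9866e-5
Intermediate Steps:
d(X) = -14 + X
c(C) = (-32 + C)/(2*C) (c(C) = (C - 32)/((2*C)) = (-32 + C)*(1/(2*C)) = (-32 + C)/(2*C))
1/(33480 + c(d(8))) = 1/(33480 + (-32 + (-14 + 8))/(2*(-14 + 8))) = 1/(33480 + (1/2)*(-32 - 6)/(-6)) = 1/(33480 + (1/2)*(-1/6)*(-38)) = 1/(33480 + 19/6) = 1/(200899/6) = 6/200899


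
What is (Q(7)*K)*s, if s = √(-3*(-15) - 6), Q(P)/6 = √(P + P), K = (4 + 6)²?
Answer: 600*√546 ≈ 14020.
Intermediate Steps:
K = 100 (K = 10² = 100)
Q(P) = 6*√2*√P (Q(P) = 6*√(P + P) = 6*√(2*P) = 6*(√2*√P) = 6*√2*√P)
s = √39 (s = √(45 - 6) = √39 ≈ 6.2450)
(Q(7)*K)*s = ((6*√2*√7)*100)*√39 = ((6*√14)*100)*√39 = (600*√14)*√39 = 600*√546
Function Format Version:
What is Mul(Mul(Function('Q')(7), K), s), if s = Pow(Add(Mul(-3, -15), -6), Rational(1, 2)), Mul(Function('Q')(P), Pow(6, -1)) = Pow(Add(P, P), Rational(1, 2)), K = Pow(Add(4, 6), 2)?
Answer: Mul(600, Pow(546, Rational(1, 2))) ≈ 14020.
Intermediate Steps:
K = 100 (K = Pow(10, 2) = 100)
Function('Q')(P) = Mul(6, Pow(2, Rational(1, 2)), Pow(P, Rational(1, 2))) (Function('Q')(P) = Mul(6, Pow(Add(P, P), Rational(1, 2))) = Mul(6, Pow(Mul(2, P), Rational(1, 2))) = Mul(6, Mul(Pow(2, Rational(1, 2)), Pow(P, Rational(1, 2)))) = Mul(6, Pow(2, Rational(1, 2)), Pow(P, Rational(1, 2))))
s = Pow(39, Rational(1, 2)) (s = Pow(Add(45, -6), Rational(1, 2)) = Pow(39, Rational(1, 2)) ≈ 6.2450)
Mul(Mul(Function('Q')(7), K), s) = Mul(Mul(Mul(6, Pow(2, Rational(1, 2)), Pow(7, Rational(1, 2))), 100), Pow(39, Rational(1, 2))) = Mul(Mul(Mul(6, Pow(14, Rational(1, 2))), 100), Pow(39, Rational(1, 2))) = Mul(Mul(600, Pow(14, Rational(1, 2))), Pow(39, Rational(1, 2))) = Mul(600, Pow(546, Rational(1, 2)))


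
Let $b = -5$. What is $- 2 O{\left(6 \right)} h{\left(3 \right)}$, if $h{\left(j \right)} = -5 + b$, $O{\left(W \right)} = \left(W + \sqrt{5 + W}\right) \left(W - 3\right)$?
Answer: $360 + 60 \sqrt{11} \approx 559.0$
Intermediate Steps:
$O{\left(W \right)} = \left(-3 + W\right) \left(W + \sqrt{5 + W}\right)$ ($O{\left(W \right)} = \left(W + \sqrt{5 + W}\right) \left(-3 + W\right) = \left(-3 + W\right) \left(W + \sqrt{5 + W}\right)$)
$h{\left(j \right)} = -10$ ($h{\left(j \right)} = -5 - 5 = -10$)
$- 2 O{\left(6 \right)} h{\left(3 \right)} = - 2 \left(6^{2} - 18 - 3 \sqrt{5 + 6} + 6 \sqrt{5 + 6}\right) \left(-10\right) = - 2 \left(36 - 18 - 3 \sqrt{11} + 6 \sqrt{11}\right) \left(-10\right) = - 2 \left(18 + 3 \sqrt{11}\right) \left(-10\right) = \left(-36 - 6 \sqrt{11}\right) \left(-10\right) = 360 + 60 \sqrt{11}$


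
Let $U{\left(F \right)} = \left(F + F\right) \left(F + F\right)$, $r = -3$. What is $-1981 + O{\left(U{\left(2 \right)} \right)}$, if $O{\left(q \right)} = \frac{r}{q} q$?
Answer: $-1984$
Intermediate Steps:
$U{\left(F \right)} = 4 F^{2}$ ($U{\left(F \right)} = 2 F 2 F = 4 F^{2}$)
$O{\left(q \right)} = -3$ ($O{\left(q \right)} = - \frac{3}{q} q = -3$)
$-1981 + O{\left(U{\left(2 \right)} \right)} = -1981 - 3 = -1984$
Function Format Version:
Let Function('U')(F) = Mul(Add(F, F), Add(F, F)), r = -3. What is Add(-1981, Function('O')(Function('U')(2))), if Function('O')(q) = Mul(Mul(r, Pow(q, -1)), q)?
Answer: -1984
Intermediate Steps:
Function('U')(F) = Mul(4, Pow(F, 2)) (Function('U')(F) = Mul(Mul(2, F), Mul(2, F)) = Mul(4, Pow(F, 2)))
Function('O')(q) = -3 (Function('O')(q) = Mul(Mul(-3, Pow(q, -1)), q) = -3)
Add(-1981, Function('O')(Function('U')(2))) = Add(-1981, -3) = -1984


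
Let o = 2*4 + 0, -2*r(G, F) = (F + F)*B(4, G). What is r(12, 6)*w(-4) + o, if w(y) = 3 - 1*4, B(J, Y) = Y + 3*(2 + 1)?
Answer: 134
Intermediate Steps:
B(J, Y) = 9 + Y (B(J, Y) = Y + 3*3 = Y + 9 = 9 + Y)
w(y) = -1 (w(y) = 3 - 4 = -1)
r(G, F) = -F*(9 + G) (r(G, F) = -(F + F)*(9 + G)/2 = -2*F*(9 + G)/2 = -F*(9 + G))
o = 8 (o = 8 + 0 = 8)
r(12, 6)*w(-4) + o = -1*6*(9 + 12)*(-1) + 8 = -1*6*21*(-1) + 8 = -126*(-1) + 8 = 126 + 8 = 134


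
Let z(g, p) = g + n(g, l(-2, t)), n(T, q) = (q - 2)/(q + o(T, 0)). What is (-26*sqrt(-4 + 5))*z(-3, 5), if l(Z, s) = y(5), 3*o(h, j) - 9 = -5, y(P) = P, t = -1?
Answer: 1248/19 ≈ 65.684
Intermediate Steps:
o(h, j) = 4/3 (o(h, j) = 3 + (1/3)*(-5) = 3 - 5/3 = 4/3)
l(Z, s) = 5
n(T, q) = (-2 + q)/(4/3 + q) (n(T, q) = (q - 2)/(q + 4/3) = (-2 + q)/(4/3 + q))
z(g, p) = 9/19 + g (z(g, p) = g + 3*(-2 + 5)/(4 + 3*5) = g + 3*3/(4 + 15) = g + 3*3/19 = g + 3*(1/19)*3 = g + 9/19 = 9/19 + g)
(-26*sqrt(-4 + 5))*z(-3, 5) = (-26*sqrt(-4 + 5))*(9/19 - 3) = -26*sqrt(1)*(-48/19) = -26*1*(-48/19) = -26*(-48/19) = 1248/19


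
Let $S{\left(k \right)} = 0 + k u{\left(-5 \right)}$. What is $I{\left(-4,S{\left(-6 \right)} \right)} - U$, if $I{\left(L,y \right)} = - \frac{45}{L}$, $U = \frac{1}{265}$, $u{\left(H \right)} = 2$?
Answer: $\frac{11921}{1060} \approx 11.246$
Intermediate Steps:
$U = \frac{1}{265} \approx 0.0037736$
$S{\left(k \right)} = 2 k$ ($S{\left(k \right)} = 0 + k 2 = 0 + 2 k = 2 k$)
$I{\left(-4,S{\left(-6 \right)} \right)} - U = - \frac{45}{-4} - \frac{1}{265} = \left(-45\right) \left(- \frac{1}{4}\right) - \frac{1}{265} = \frac{45}{4} - \frac{1}{265} = \frac{11921}{1060}$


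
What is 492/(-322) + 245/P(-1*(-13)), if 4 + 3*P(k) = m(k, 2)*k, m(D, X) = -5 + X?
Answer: -128913/6923 ≈ -18.621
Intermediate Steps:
P(k) = -4/3 - k (P(k) = -4/3 + ((-5 + 2)*k)/3 = -4/3 + (-3*k)/3 = -4/3 - k)
492/(-322) + 245/P(-1*(-13)) = 492/(-322) + 245/(-4/3 - (-1)*(-13)) = 492*(-1/322) + 245/(-4/3 - 1*13) = -246/161 + 245/(-4/3 - 13) = -246/161 + 245/(-43/3) = -246/161 + 245*(-3/43) = -246/161 - 735/43 = -128913/6923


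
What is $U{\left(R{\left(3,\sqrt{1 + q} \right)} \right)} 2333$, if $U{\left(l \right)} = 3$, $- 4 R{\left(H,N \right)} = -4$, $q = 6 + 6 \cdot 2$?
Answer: $6999$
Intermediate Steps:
$q = 18$ ($q = 6 + 12 = 18$)
$R{\left(H,N \right)} = 1$ ($R{\left(H,N \right)} = \left(- \frac{1}{4}\right) \left(-4\right) = 1$)
$U{\left(R{\left(3,\sqrt{1 + q} \right)} \right)} 2333 = 3 \cdot 2333 = 6999$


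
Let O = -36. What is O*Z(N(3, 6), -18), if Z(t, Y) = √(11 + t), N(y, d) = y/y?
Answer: -72*√3 ≈ -124.71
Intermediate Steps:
N(y, d) = 1
O*Z(N(3, 6), -18) = -36*√(11 + 1) = -72*√3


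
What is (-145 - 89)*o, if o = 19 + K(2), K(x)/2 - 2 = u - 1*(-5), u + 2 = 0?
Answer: -6786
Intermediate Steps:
u = -2 (u = -2 + 0 = -2)
K(x) = 10 (K(x) = 4 + 2*(-2 - 1*(-5)) = 4 + 2*(-2 + 5) = 4 + 2*3 = 4 + 6 = 10)
o = 29 (o = 19 + 10 = 29)
(-145 - 89)*o = (-145 - 89)*29 = -234*29 = -6786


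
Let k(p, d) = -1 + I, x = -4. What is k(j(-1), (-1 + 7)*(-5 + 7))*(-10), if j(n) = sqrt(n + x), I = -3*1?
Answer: 40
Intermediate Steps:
I = -3
j(n) = sqrt(-4 + n) (j(n) = sqrt(n - 4) = sqrt(-4 + n))
k(p, d) = -4 (k(p, d) = -1 - 3 = -4)
k(j(-1), (-1 + 7)*(-5 + 7))*(-10) = -4*(-10) = 40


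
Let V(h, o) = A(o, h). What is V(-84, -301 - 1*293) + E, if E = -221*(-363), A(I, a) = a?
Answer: 80139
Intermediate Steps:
E = 80223
V(h, o) = h
V(-84, -301 - 1*293) + E = -84 + 80223 = 80139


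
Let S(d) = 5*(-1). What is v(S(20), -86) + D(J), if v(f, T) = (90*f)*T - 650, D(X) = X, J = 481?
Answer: 38531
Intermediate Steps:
S(d) = -5
v(f, T) = -650 + 90*T*f (v(f, T) = 90*T*f - 650 = -650 + 90*T*f)
v(S(20), -86) + D(J) = (-650 + 90*(-86)*(-5)) + 481 = (-650 + 38700) + 481 = 38050 + 481 = 38531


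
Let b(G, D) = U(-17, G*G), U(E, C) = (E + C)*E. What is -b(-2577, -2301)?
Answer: 112895504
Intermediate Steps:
U(E, C) = E*(C + E) (U(E, C) = (C + E)*E = E*(C + E))
b(G, D) = 289 - 17*G**2 (b(G, D) = -17*(G*G - 17) = -17*(G**2 - 17) = -17*(-17 + G**2) = 289 - 17*G**2)
-b(-2577, -2301) = -(289 - 17*(-2577)**2) = -(289 - 17*6640929) = -(289 - 112895793) = -1*(-112895504) = 112895504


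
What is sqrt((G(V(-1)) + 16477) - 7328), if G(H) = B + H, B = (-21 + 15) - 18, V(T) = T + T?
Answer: sqrt(9123) ≈ 95.514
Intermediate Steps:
V(T) = 2*T
B = -24 (B = -6 - 18 = -24)
G(H) = -24 + H
sqrt((G(V(-1)) + 16477) - 7328) = sqrt(((-24 + 2*(-1)) + 16477) - 7328) = sqrt(((-24 - 2) + 16477) - 7328) = sqrt((-26 + 16477) - 7328) = sqrt(16451 - 7328) = sqrt(9123)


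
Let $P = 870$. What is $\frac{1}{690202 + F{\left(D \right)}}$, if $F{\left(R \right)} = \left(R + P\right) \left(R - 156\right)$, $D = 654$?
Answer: $\frac{1}{1449154} \approx 6.9006 \cdot 10^{-7}$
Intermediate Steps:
$F{\left(R \right)} = \left(-156 + R\right) \left(870 + R\right)$ ($F{\left(R \right)} = \left(R + 870\right) \left(R - 156\right) = \left(870 + R\right) \left(-156 + R\right) = \left(-156 + R\right) \left(870 + R\right)$)
$\frac{1}{690202 + F{\left(D \right)}} = \frac{1}{690202 + \left(-135720 + 654^{2} + 714 \cdot 654\right)} = \frac{1}{690202 + \left(-135720 + 427716 + 466956\right)} = \frac{1}{690202 + 758952} = \frac{1}{1449154}$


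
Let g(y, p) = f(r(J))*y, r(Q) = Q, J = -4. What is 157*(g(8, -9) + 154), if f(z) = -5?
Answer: 17898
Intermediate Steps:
g(y, p) = -5*y
157*(g(8, -9) + 154) = 157*(-5*8 + 154) = 157*(-40 + 154) = 157*114 = 17898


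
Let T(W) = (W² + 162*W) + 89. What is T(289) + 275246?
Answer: 405674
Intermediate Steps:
T(W) = 89 + W² + 162*W
T(289) + 275246 = (89 + 289² + 162*289) + 275246 = (89 + 83521 + 46818) + 275246 = 130428 + 275246 = 405674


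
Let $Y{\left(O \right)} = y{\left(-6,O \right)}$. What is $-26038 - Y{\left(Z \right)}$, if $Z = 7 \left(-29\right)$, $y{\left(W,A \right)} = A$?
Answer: $-25835$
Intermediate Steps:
$Z = -203$
$Y{\left(O \right)} = O$
$-26038 - Y{\left(Z \right)} = -26038 - -203 = -26038 + 203 = -25835$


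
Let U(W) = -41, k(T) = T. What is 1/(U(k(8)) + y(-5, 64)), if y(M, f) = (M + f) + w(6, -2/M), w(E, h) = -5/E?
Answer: 6/103 ≈ 0.058252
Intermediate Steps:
y(M, f) = -⅚ + M + f (y(M, f) = (M + f) - 5/6 = (M + f) - 5*⅙ = (M + f) - ⅚ = -⅚ + M + f)
1/(U(k(8)) + y(-5, 64)) = 1/(-41 + (-⅚ - 5 + 64)) = 1/(-41 + 349/6) = 1/(103/6) = 6/103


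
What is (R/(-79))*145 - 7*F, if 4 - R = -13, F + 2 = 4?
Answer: -3571/79 ≈ -45.203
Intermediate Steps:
F = 2 (F = -2 + 4 = 2)
R = 17 (R = 4 - 1*(-13) = 4 + 13 = 17)
(R/(-79))*145 - 7*F = (17/(-79))*145 - 7*2 = (17*(-1/79))*145 - 14 = -17/79*145 - 14 = -2465/79 - 14 = -3571/79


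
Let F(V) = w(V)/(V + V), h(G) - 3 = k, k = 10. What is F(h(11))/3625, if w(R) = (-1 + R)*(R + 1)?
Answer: 84/47125 ≈ 0.0017825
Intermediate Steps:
h(G) = 13 (h(G) = 3 + 10 = 13)
w(R) = (1 + R)*(-1 + R) (w(R) = (-1 + R)*(1 + R) = (1 + R)*(-1 + R))
F(V) = (-1 + V²)/(2*V) (F(V) = (-1 + V²)/(V + V) = (-1 + V²)/((2*V)) = (-1 + V²)*(1/(2*V)) = (-1 + V²)/(2*V))
F(h(11))/3625 = ((½)*(-1 + 13²)/13)/3625 = ((½)*(1/13)*(-1 + 169))*(1/3625) = ((½)*(1/13)*168)*(1/3625) = (84/13)*(1/3625) = 84/47125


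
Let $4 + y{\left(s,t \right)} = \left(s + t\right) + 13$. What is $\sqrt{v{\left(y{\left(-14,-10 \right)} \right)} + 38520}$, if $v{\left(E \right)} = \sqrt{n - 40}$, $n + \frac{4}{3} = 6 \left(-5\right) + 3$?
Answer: $\frac{\sqrt{346680 + 3 i \sqrt{615}}}{3} \approx 196.27 + 0.021059 i$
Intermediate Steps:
$y{\left(s,t \right)} = 9 + s + t$ ($y{\left(s,t \right)} = -4 + \left(\left(s + t\right) + 13\right) = -4 + \left(13 + s + t\right) = 9 + s + t$)
$n = - \frac{85}{3}$ ($n = - \frac{4}{3} + \left(6 \left(-5\right) + 3\right) = - \frac{4}{3} + \left(-30 + 3\right) = - \frac{4}{3} - 27 = - \frac{85}{3} \approx -28.333$)
$v{\left(E \right)} = \frac{i \sqrt{615}}{3}$ ($v{\left(E \right)} = \sqrt{- \frac{85}{3} - 40} = \sqrt{- \frac{205}{3}} = \frac{i \sqrt{615}}{3}$)
$\sqrt{v{\left(y{\left(-14,-10 \right)} \right)} + 38520} = \sqrt{\frac{i \sqrt{615}}{3} + 38520} = \sqrt{38520 + \frac{i \sqrt{615}}{3}}$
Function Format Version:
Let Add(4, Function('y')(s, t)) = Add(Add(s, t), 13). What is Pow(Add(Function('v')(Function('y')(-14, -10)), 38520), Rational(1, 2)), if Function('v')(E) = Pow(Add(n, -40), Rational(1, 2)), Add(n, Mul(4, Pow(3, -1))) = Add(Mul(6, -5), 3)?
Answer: Mul(Rational(1, 3), Pow(Add(346680, Mul(3, I, Pow(615, Rational(1, 2)))), Rational(1, 2))) ≈ Add(196.27, Mul(0.021059, I))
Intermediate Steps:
Function('y')(s, t) = Add(9, s, t) (Function('y')(s, t) = Add(-4, Add(Add(s, t), 13)) = Add(-4, Add(13, s, t)) = Add(9, s, t))
n = Rational(-85, 3) (n = Add(Rational(-4, 3), Add(Mul(6, -5), 3)) = Add(Rational(-4, 3), Add(-30, 3)) = Add(Rational(-4, 3), -27) = Rational(-85, 3) ≈ -28.333)
Function('v')(E) = Mul(Rational(1, 3), I, Pow(615, Rational(1, 2))) (Function('v')(E) = Pow(Add(Rational(-85, 3), -40), Rational(1, 2)) = Pow(Rational(-205, 3), Rational(1, 2)) = Mul(Rational(1, 3), I, Pow(615, Rational(1, 2))))
Pow(Add(Function('v')(Function('y')(-14, -10)), 38520), Rational(1, 2)) = Pow(Add(Mul(Rational(1, 3), I, Pow(615, Rational(1, 2))), 38520), Rational(1, 2)) = Pow(Add(38520, Mul(Rational(1, 3), I, Pow(615, Rational(1, 2)))), Rational(1, 2))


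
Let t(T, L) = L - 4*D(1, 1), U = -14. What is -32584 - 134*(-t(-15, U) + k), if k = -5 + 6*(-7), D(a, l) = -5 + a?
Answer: -26018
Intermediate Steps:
t(T, L) = 16 + L (t(T, L) = L - 4*(-5 + 1) = L - 4*(-4) = L + 16 = 16 + L)
k = -47 (k = -5 - 42 = -47)
-32584 - 134*(-t(-15, U) + k) = -32584 - 134*(-(16 - 14) - 47) = -32584 - 134*(-1*2 - 47) = -32584 - 134*(-2 - 47) = -32584 - 134*(-49) = -32584 - 1*(-6566) = -32584 + 6566 = -26018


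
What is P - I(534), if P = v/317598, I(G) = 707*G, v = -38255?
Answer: -119905351979/317598 ≈ -3.7754e+5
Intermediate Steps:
P = -38255/317598 ≈ -0.12045
P - I(534) = -38255/317598 - 707*534 = -38255/317598 - 1*377538 = -38255/317598 - 377538 = -119905351979/317598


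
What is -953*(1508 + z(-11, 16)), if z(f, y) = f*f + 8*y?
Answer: -1674421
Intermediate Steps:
z(f, y) = f² + 8*y
-953*(1508 + z(-11, 16)) = -953*(1508 + ((-11)² + 8*16)) = -953*(1508 + (121 + 128)) = -953*(1508 + 249) = -953*1757 = -1674421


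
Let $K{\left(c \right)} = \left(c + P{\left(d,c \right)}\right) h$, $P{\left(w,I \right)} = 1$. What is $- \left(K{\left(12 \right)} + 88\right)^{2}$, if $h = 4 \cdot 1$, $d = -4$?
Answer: $-19600$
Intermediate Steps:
$h = 4$
$K{\left(c \right)} = 4 + 4 c$ ($K{\left(c \right)} = \left(c + 1\right) 4 = \left(1 + c\right) 4 = 4 + 4 c$)
$- \left(K{\left(12 \right)} + 88\right)^{2} = - \left(\left(4 + 4 \cdot 12\right) + 88\right)^{2} = - \left(\left(4 + 48\right) + 88\right)^{2} = - \left(52 + 88\right)^{2} = - 140^{2} = \left(-1\right) 19600 = -19600$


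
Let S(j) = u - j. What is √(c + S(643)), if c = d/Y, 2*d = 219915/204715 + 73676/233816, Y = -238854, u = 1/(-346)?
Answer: I*√1060660787648980540640674105681962/1284345277642812 ≈ 25.358*I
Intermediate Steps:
u = -1/346 ≈ -0.0028902
d = 3325111399/4786564244 (d = (219915/204715 + 73676/233816)/2 = (219915*(1/204715) + 73676*(1/233816))/2 = (43983/40943 + 18419/58454)/2 = (½)*(3325111399/2393282122) = 3325111399/4786564244 ≈ 0.69468)
S(j) = -1/346 - j
c = -3325111399/1143290015936376 (c = (3325111399/4786564244)/(-238854) = (3325111399/4786564244)*(-1/238854) = -3325111399/1143290015936376 ≈ -2.9084e-6)
√(c + S(643)) = √(-3325111399/1143290015936376 + (-1/346 - 1*643)) = √(-3325111399/1143290015936376 + (-1/346 - 643)) = √(-3325111399/1143290015936376 - 222479/346) = √(-127179010302998770079/197789172756993048) = I*√1060660787648980540640674105681962/1284345277642812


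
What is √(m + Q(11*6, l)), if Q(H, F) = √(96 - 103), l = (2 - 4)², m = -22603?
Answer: √(-22603 + I*√7) ≈ 0.0088 + 150.34*I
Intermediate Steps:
l = 4 (l = (-2)² = 4)
Q(H, F) = I*√7 (Q(H, F) = √(-7) = I*√7)
√(m + Q(11*6, l)) = √(-22603 + I*√7)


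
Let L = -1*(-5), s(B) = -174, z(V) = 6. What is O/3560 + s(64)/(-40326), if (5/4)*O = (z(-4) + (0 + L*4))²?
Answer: 2336223/14954225 ≈ 0.15622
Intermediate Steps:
L = 5
O = 2704/5 (O = 4*(6 + (0 + 5*4))²/5 = 4*(6 + (0 + 20))²/5 = 4*(6 + 20)²/5 = (⅘)*26² = (⅘)*676 = 2704/5 ≈ 540.80)
O/3560 + s(64)/(-40326) = (2704/5)/3560 - 174/(-40326) = (2704/5)*(1/3560) - 174*(-1/40326) = 338/2225 + 29/6721 = 2336223/14954225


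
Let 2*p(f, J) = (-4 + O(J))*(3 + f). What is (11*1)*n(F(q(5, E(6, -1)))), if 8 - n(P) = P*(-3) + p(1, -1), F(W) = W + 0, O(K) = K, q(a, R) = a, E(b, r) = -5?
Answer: 363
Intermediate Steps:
F(W) = W
p(f, J) = (-4 + J)*(3 + f)/2 (p(f, J) = ((-4 + J)*(3 + f))/2 = (-4 + J)*(3 + f)/2)
n(P) = 18 + 3*P (n(P) = 8 - (P*(-3) + (-6 - 2*1 + (3/2)*(-1) + (½)*(-1)*1)) = 8 - (-3*P + (-6 - 2 - 3/2 - ½)) = 8 - (-3*P - 10) = 8 - (-10 - 3*P) = 8 + (10 + 3*P) = 18 + 3*P)
(11*1)*n(F(q(5, E(6, -1)))) = (11*1)*(18 + 3*5) = 11*(18 + 15) = 11*33 = 363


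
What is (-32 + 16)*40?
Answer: -640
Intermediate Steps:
(-32 + 16)*40 = -16*40 = -640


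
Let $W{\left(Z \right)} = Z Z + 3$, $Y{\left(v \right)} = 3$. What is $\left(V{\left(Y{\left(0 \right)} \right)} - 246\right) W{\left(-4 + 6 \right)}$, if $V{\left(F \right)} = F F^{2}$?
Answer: $-1533$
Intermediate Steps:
$W{\left(Z \right)} = 3 + Z^{2}$ ($W{\left(Z \right)} = Z^{2} + 3 = 3 + Z^{2}$)
$V{\left(F \right)} = F^{3}$
$\left(V{\left(Y{\left(0 \right)} \right)} - 246\right) W{\left(-4 + 6 \right)} = \left(3^{3} - 246\right) \left(3 + \left(-4 + 6\right)^{2}\right) = \left(27 - 246\right) \left(3 + 2^{2}\right) = - 219 \left(3 + 4\right) = \left(-219\right) 7 = -1533$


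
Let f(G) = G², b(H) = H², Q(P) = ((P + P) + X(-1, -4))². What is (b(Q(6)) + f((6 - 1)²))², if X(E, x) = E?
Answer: 233050756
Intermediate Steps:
Q(P) = (-1 + 2*P)² (Q(P) = ((P + P) - 1)² = (2*P - 1)² = (-1 + 2*P)²)
(b(Q(6)) + f((6 - 1)²))² = (((-1 + 2*6)²)² + ((6 - 1)²)²)² = (((-1 + 12)²)² + (5²)²)² = ((11²)² + 25²)² = (121² + 625)² = (14641 + 625)² = 15266² = 233050756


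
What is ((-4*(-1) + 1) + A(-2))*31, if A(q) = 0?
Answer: 155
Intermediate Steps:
((-4*(-1) + 1) + A(-2))*31 = ((-4*(-1) + 1) + 0)*31 = ((4 + 1) + 0)*31 = (5 + 0)*31 = 5*31 = 155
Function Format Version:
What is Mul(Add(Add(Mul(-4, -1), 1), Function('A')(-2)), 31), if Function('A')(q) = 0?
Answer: 155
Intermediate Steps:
Mul(Add(Add(Mul(-4, -1), 1), Function('A')(-2)), 31) = Mul(Add(Add(Mul(-4, -1), 1), 0), 31) = Mul(Add(Add(4, 1), 0), 31) = Mul(Add(5, 0), 31) = Mul(5, 31) = 155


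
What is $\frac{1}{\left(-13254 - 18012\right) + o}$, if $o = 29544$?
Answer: $- \frac{1}{1722} \approx -0.00058072$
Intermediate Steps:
$\frac{1}{\left(-13254 - 18012\right) + o} = \frac{1}{\left(-13254 - 18012\right) + 29544} = \frac{1}{-31266 + 29544} = \frac{1}{-1722} = - \frac{1}{1722}$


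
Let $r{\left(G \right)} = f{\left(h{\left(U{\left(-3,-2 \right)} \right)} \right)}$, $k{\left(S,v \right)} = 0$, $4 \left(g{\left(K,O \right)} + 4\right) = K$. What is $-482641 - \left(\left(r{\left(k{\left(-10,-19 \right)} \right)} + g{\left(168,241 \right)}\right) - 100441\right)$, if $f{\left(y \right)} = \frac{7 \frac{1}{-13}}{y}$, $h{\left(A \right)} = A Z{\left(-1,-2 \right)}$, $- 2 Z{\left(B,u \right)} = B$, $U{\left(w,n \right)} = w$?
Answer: $- \frac{14907296}{39} \approx -3.8224 \cdot 10^{5}$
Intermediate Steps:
$g{\left(K,O \right)} = -4 + \frac{K}{4}$
$Z{\left(B,u \right)} = - \frac{B}{2}$
$h{\left(A \right)} = \frac{A}{2}$ ($h{\left(A \right)} = A \left(\left(- \frac{1}{2}\right) \left(-1\right)\right) = A \frac{1}{2} = \frac{A}{2}$)
$f{\left(y \right)} = - \frac{7}{13 y}$ ($f{\left(y \right)} = \frac{7 \left(- \frac{1}{13}\right)}{y} = - \frac{7}{13 y}$)
$r{\left(G \right)} = \frac{14}{39}$ ($r{\left(G \right)} = - \frac{7}{13 \cdot \frac{1}{2} \left(-3\right)} = - \frac{7}{13 \left(- \frac{3}{2}\right)} = \left(- \frac{7}{13}\right) \left(- \frac{2}{3}\right) = \frac{14}{39}$)
$-482641 - \left(\left(r{\left(k{\left(-10,-19 \right)} \right)} + g{\left(168,241 \right)}\right) - 100441\right) = -482641 - \left(\left(\frac{14}{39} + \left(-4 + \frac{1}{4} \cdot 168\right)\right) - 100441\right) = -482641 - \left(\left(\frac{14}{39} + \left(-4 + 42\right)\right) - 100441\right) = -482641 - \left(\left(\frac{14}{39} + 38\right) - 100441\right) = -482641 - \left(\frac{1496}{39} - 100441\right) = -482641 - - \frac{3915703}{39} = -482641 + \frac{3915703}{39} = - \frac{14907296}{39}$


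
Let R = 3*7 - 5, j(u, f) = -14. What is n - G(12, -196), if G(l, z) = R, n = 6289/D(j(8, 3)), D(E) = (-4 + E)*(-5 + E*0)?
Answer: 4849/90 ≈ 53.878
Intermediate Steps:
D(E) = 20 - 5*E (D(E) = (-4 + E)*(-5 + 0) = (-4 + E)*(-5) = 20 - 5*E)
R = 16 (R = 21 - 5 = 16)
n = 6289/90 (n = 6289/(20 - 5*(-14)) = 6289/(20 + 70) = 6289/90 ≈ 69.878)
G(l, z) = 16
n - G(12, -196) = 6289/90 - 1*16 = 6289/90 - 16 = 4849/90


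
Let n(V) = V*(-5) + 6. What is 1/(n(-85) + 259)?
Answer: 1/690 ≈ 0.0014493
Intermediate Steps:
n(V) = 6 - 5*V (n(V) = -5*V + 6 = 6 - 5*V)
1/(n(-85) + 259) = 1/((6 - 5*(-85)) + 259) = 1/((6 + 425) + 259) = 1/(431 + 259) = 1/690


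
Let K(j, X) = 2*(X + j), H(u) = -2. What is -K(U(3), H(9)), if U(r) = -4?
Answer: 12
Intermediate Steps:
K(j, X) = 2*X + 2*j
-K(U(3), H(9)) = -(2*(-2) + 2*(-4)) = -(-4 - 8) = -1*(-12) = 12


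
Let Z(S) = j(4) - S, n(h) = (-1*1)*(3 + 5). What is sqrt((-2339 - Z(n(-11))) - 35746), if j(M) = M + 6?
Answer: I*sqrt(38103) ≈ 195.2*I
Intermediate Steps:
j(M) = 6 + M
n(h) = -8 (n(h) = -1*8 = -8)
Z(S) = 10 - S (Z(S) = (6 + 4) - S = 10 - S)
sqrt((-2339 - Z(n(-11))) - 35746) = sqrt((-2339 - (10 - 1*(-8))) - 35746) = sqrt((-2339 - (10 + 8)) - 35746) = sqrt((-2339 - 1*18) - 35746) = sqrt((-2339 - 18) - 35746) = sqrt(-2357 - 35746) = sqrt(-38103) = I*sqrt(38103)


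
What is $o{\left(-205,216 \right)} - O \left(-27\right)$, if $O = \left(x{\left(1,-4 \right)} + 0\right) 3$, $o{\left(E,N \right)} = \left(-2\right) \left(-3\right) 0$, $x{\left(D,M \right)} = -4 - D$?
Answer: $-405$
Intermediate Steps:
$o{\left(E,N \right)} = 0$ ($o{\left(E,N \right)} = 6 \cdot 0 = 0$)
$O = -15$ ($O = \left(\left(-4 - 1\right) + 0\right) 3 = \left(-5 + 0\right) 3 = \left(-5\right) 3 = -15$)
$o{\left(-205,216 \right)} - O \left(-27\right) = 0 - \left(-15\right) \left(-27\right) = 0 - 405 = -405$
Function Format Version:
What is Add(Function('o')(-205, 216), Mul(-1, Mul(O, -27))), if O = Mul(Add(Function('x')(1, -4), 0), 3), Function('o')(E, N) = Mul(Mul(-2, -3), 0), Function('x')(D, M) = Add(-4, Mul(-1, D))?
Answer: -405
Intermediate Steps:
Function('o')(E, N) = 0 (Function('o')(E, N) = Mul(6, 0) = 0)
O = -15 (O = Mul(Add(Add(-4, Mul(-1, 1)), 0), 3) = Mul(Add(Add(-4, -1), 0), 3) = Mul(Add(-5, 0), 3) = Mul(-5, 3) = -15)
Add(Function('o')(-205, 216), Mul(-1, Mul(O, -27))) = Add(0, Mul(-1, Mul(-15, -27))) = Add(0, Mul(-1, 405)) = Add(0, -405) = -405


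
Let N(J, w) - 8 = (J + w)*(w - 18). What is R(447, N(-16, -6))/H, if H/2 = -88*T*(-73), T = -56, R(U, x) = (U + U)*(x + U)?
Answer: -439401/359744 ≈ -1.2214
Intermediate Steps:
N(J, w) = 8 + (-18 + w)*(J + w) (N(J, w) = 8 + (J + w)*(w - 18) = 8 + (J + w)*(-18 + w) = 8 + (-18 + w)*(J + w))
R(U, x) = 2*U*(U + x) (R(U, x) = (2*U)*(U + x) = 2*U*(U + x))
H = -719488 (H = 2*(-88*(-56)*(-73)) = 2*(4928*(-73)) = 2*(-359744) = -719488)
R(447, N(-16, -6))/H = (2*447*(447 + (8 + (-6)² - 18*(-16) - 18*(-6) - 16*(-6))))/(-719488) = (2*447*(447 + (8 + 36 + 288 + 108 + 96)))*(-1/719488) = (2*447*(447 + 536))*(-1/719488) = (2*447*983)*(-1/719488) = 878802*(-1/719488) = -439401/359744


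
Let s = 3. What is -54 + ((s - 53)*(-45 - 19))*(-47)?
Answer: -150454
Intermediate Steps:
-54 + ((s - 53)*(-45 - 19))*(-47) = -54 + ((3 - 53)*(-45 - 19))*(-47) = -54 - 50*(-64)*(-47) = -54 + 3200*(-47) = -54 - 150400 = -150454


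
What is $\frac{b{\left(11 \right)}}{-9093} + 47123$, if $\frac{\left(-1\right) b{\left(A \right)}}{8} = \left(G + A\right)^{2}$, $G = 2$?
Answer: $\frac{428490791}{9093} \approx 47123.0$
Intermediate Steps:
$b{\left(A \right)} = - 8 \left(2 + A\right)^{2}$
$\frac{b{\left(11 \right)}}{-9093} + 47123 = \frac{\left(-8\right) \left(2 + 11\right)^{2}}{-9093} + 47123 = - 8 \cdot 13^{2} \left(- \frac{1}{9093}\right) + 47123 = \left(-8\right) 169 \left(- \frac{1}{9093}\right) + 47123 = \left(-1352\right) \left(- \frac{1}{9093}\right) + 47123 = \frac{1352}{9093} + 47123 = \frac{428490791}{9093}$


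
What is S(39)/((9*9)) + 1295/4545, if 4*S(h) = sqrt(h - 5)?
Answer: 259/909 + sqrt(34)/324 ≈ 0.30293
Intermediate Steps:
S(h) = sqrt(-5 + h)/4 (S(h) = sqrt(h - 5)/4 = sqrt(-5 + h)/4)
S(39)/((9*9)) + 1295/4545 = (sqrt(-5 + 39)/4)/((9*9)) + 1295/4545 = (sqrt(34)/4)/81 + 1295*(1/4545) = (sqrt(34)/4)*(1/81) + 259/909 = sqrt(34)/324 + 259/909 = 259/909 + sqrt(34)/324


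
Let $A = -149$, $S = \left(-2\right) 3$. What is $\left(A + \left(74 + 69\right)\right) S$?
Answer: $36$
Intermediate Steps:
$S = -6$
$\left(A + \left(74 + 69\right)\right) S = \left(-149 + \left(74 + 69\right)\right) \left(-6\right) = \left(-149 + 143\right) \left(-6\right) = \left(-6\right) \left(-6\right) = 36$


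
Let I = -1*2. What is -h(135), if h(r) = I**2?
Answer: -4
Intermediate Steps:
I = -2
h(r) = 4 (h(r) = (-2)**2 = 4)
-h(135) = -1*4 = -4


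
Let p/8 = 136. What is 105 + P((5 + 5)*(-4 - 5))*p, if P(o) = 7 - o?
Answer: 105641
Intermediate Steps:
p = 1088 (p = 8*136 = 1088)
105 + P((5 + 5)*(-4 - 5))*p = 105 + (7 - (5 + 5)*(-4 - 5))*1088 = 105 + (7 - 10*(-9))*1088 = 105 + (7 - 1*(-90))*1088 = 105 + (7 + 90)*1088 = 105 + 97*1088 = 105 + 105536 = 105641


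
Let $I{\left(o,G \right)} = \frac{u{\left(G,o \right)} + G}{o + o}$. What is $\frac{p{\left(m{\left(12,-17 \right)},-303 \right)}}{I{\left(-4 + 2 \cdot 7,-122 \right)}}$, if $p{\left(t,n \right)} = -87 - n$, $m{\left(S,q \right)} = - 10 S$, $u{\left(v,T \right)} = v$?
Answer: $- \frac{1080}{61} \approx -17.705$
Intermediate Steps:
$I{\left(o,G \right)} = \frac{G}{o}$ ($I{\left(o,G \right)} = \frac{G + G}{o + o} = \frac{2 G}{2 o} = 2 G \frac{1}{2 o} = \frac{G}{o}$)
$\frac{p{\left(m{\left(12,-17 \right)},-303 \right)}}{I{\left(-4 + 2 \cdot 7,-122 \right)}} = \frac{-87 - -303}{\left(-122\right) \frac{1}{-4 + 2 \cdot 7}} = \frac{-87 + 303}{\left(-122\right) \frac{1}{-4 + 14}} = \frac{216}{\left(-122\right) \frac{1}{10}} = \frac{216}{- \frac{61}{5}} = 216 \left(- \frac{5}{61}\right) = - \frac{1080}{61}$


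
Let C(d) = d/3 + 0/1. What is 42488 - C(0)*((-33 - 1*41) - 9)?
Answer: 42488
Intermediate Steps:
C(d) = d/3 (C(d) = d*(⅓) + 0*1 = d/3 + 0 = d/3)
42488 - C(0)*((-33 - 1*41) - 9) = 42488 - (⅓)*0*((-33 - 1*41) - 9) = 42488 - 0*((-33 - 41) - 9) = 42488 - 0*(-74 - 9) = 42488 - 0*(-83) = 42488 - 1*0 = 42488 + 0 = 42488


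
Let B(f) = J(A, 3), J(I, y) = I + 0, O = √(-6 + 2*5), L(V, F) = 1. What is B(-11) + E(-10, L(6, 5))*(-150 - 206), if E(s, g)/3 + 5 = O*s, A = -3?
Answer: 26697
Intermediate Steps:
O = 2 (O = √(-6 + 10) = √4 = 2)
J(I, y) = I
B(f) = -3
E(s, g) = -15 + 6*s (E(s, g) = -15 + 3*(2*s) = -15 + 6*s)
B(-11) + E(-10, L(6, 5))*(-150 - 206) = -3 + (-15 + 6*(-10))*(-150 - 206) = -3 + (-15 - 60)*(-356) = -3 - 75*(-356) = -3 + 26700 = 26697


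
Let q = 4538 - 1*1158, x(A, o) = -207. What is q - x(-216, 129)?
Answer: 3587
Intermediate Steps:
q = 3380 (q = 4538 - 1158 = 3380)
q - x(-216, 129) = 3380 - 1*(-207) = 3380 + 207 = 3587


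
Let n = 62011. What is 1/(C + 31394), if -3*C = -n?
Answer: 3/156193 ≈ 1.9207e-5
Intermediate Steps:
C = 62011/3 (C = -(-1)*62011/3 = -⅓*(-62011) = 62011/3 ≈ 20670.)
1/(C + 31394) = 1/(62011/3 + 31394) = 1/(156193/3) = 3/156193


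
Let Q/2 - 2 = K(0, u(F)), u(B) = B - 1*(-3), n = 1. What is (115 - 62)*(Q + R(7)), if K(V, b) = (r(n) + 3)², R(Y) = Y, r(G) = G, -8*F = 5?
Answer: 2279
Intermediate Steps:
F = -5/8 (F = -⅛*5 = -5/8 ≈ -0.62500)
u(B) = 3 + B (u(B) = B + 3 = 3 + B)
K(V, b) = 16 (K(V, b) = (1 + 3)² = 4² = 16)
Q = 36 (Q = 4 + 2*16 = 4 + 32 = 36)
(115 - 62)*(Q + R(7)) = (115 - 62)*(36 + 7) = 53*43 = 2279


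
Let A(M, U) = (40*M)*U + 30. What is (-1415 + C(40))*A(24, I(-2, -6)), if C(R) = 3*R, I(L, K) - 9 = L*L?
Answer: -16200450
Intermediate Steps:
I(L, K) = 9 + L² (I(L, K) = 9 + L*L = 9 + L²)
A(M, U) = 30 + 40*M*U (A(M, U) = 40*M*U + 30 = 30 + 40*M*U)
(-1415 + C(40))*A(24, I(-2, -6)) = (-1415 + 3*40)*(30 + 40*24*(9 + (-2)²)) = (-1415 + 120)*(30 + 40*24*(9 + 4)) = -1295*(30 + 40*24*13) = -1295*(30 + 12480) = -1295*12510 = -16200450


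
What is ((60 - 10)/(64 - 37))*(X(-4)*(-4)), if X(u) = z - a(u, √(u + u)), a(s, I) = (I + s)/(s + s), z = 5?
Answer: -100/3 - 50*I*√2/27 ≈ -33.333 - 2.6189*I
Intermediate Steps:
a(s, I) = (I + s)/(2*s) (a(s, I) = (I + s)/((2*s)) = (I + s)*(1/(2*s)) = (I + s)/(2*s))
X(u) = 5 - (u + √2*√u)/(2*u) (X(u) = 5 - (√(u + u) + u)/(2*u) = 5 - (√(2*u) + u)/(2*u) = 5 - (√2*√u + u)/(2*u) = 5 - (u + √2*√u)/(2*u))
((60 - 10)/(64 - 37))*(X(-4)*(-4)) = ((60 - 10)/(64 - 37))*((9/2 - √2/(2*√(-4)))*(-4)) = (50/27)*((9/2 - √2*(-I/2)/2)*(-4)) = (50*(1/27))*((9/2 + I*√2/4)*(-4)) = 50*(-18 - I*√2)/27 = -100/3 - 50*I*√2/27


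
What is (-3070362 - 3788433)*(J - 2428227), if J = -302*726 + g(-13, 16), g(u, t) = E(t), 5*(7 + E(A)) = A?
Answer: 18158541791226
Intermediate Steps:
E(A) = -7 + A/5
g(u, t) = -7 + t/5
J = -1096279/5 (J = -302*726 + (-7 + (⅕)*16) = -219252 + (-7 + 16/5) = -219252 - 19/5 = -1096279/5 ≈ -2.1926e+5)
(-3070362 - 3788433)*(J - 2428227) = (-3070362 - 3788433)*(-1096279/5 - 2428227) = -6858795*(-13237414/5) = 18158541791226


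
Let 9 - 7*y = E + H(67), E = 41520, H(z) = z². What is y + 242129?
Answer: 1648903/7 ≈ 2.3556e+5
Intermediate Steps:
y = -46000/7 (y = 9/7 - (41520 + 67²)/7 = 9/7 - (41520 + 4489)/7 = 9/7 - ⅐*46009 = 9/7 - 46009/7 = -46000/7 ≈ -6571.4)
y + 242129 = -46000/7 + 242129 = 1648903/7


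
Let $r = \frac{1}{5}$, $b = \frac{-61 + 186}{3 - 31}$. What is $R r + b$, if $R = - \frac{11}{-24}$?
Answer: $- \frac{3673}{840} \approx -4.3726$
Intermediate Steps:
$b = - \frac{125}{28}$ ($b = \frac{125}{-28} = 125 \left(- \frac{1}{28}\right) = - \frac{125}{28} \approx -4.4643$)
$r = \frac{1}{5} \approx 0.2$
$R = \frac{11}{24}$ ($R = \left(-11\right) \left(- \frac{1}{24}\right) = \frac{11}{24} \approx 0.45833$)
$R r + b = \frac{11}{24} \cdot \frac{1}{5} - \frac{125}{28} = \frac{11}{120} - \frac{125}{28} = - \frac{3673}{840}$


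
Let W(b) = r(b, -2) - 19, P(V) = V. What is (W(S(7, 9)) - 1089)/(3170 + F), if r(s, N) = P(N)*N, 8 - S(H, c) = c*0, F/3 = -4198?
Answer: 69/589 ≈ 0.11715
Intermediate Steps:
F = -12594 (F = 3*(-4198) = -12594)
S(H, c) = 8 (S(H, c) = 8 - c*0 = 8 - 1*0 = 8 + 0 = 8)
r(s, N) = N**2 (r(s, N) = N*N = N**2)
W(b) = -15 (W(b) = (-2)**2 - 19 = 4 - 19 = -15)
(W(S(7, 9)) - 1089)/(3170 + F) = (-15 - 1089)/(3170 - 12594) = -1104/(-9424) = -1104*(-1/9424) = 69/589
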